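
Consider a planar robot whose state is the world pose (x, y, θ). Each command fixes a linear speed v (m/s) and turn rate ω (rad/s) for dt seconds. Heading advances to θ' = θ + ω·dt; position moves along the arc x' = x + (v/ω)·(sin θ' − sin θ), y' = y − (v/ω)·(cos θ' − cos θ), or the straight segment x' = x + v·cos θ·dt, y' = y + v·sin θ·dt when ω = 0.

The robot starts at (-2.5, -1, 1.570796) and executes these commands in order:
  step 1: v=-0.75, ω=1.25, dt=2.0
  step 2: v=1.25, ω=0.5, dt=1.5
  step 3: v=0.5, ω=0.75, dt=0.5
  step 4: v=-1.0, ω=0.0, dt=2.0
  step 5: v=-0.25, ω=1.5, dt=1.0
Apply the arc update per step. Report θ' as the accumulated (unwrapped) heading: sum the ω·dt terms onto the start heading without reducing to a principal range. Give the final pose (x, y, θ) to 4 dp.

step 1: θ'=4.0708 (R=-0.6000) → pose (-1.4193, -1.3591, 4.0708)
step 2: θ'=4.8208 (R=2.5000) → pose (-1.9018, -3.1258, 4.8208)
step 3: θ'=5.1958 (R=0.6667) → pose (-1.8293, -3.3635, 5.1958)
step 4: θ'=5.1958 (straight) → pose (-2.7589, -1.5927, 5.1958)
step 5: θ'=6.6958 (R=-0.1667) → pose (-2.9733, -1.5174, 6.6958)

(-2.9733, -1.5174, 6.6958)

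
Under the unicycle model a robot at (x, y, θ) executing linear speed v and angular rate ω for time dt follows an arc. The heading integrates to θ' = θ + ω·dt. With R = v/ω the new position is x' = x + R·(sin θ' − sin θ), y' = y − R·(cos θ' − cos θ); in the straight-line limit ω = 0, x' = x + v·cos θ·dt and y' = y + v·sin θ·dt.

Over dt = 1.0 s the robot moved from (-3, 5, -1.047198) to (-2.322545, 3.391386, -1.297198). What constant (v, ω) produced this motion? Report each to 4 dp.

Δθ = -1.297198 − -1.047198 = -0.250000
ω = Δθ/dt = -0.250000/1.0 = -0.2500
R = −Δy/(cos θ' − cos θ) = -7.0000
v = R·ω = -7.0000·-0.2500 = 1.7500

v = 1.7500, ω = -0.2500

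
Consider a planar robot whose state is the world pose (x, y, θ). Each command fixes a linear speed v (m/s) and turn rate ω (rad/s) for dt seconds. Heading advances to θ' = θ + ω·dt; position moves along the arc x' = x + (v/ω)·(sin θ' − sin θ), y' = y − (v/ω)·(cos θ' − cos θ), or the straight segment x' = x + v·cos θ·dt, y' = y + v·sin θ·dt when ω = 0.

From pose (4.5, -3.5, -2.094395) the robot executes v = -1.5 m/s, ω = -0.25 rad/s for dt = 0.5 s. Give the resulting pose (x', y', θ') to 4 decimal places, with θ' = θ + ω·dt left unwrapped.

(4.9146, -2.8756, -2.2194)

θ' = -2.0944 + -0.25·0.5 = -2.2194
R = v/ω = -1.5/-0.25 = 6.0000
x' = 4.5 + 6.0000·(sin -2.2194 − sin -2.0944) = 4.9146
y' = -3.5 − 6.0000·(cos -2.2194 − cos -2.0944) = -2.8756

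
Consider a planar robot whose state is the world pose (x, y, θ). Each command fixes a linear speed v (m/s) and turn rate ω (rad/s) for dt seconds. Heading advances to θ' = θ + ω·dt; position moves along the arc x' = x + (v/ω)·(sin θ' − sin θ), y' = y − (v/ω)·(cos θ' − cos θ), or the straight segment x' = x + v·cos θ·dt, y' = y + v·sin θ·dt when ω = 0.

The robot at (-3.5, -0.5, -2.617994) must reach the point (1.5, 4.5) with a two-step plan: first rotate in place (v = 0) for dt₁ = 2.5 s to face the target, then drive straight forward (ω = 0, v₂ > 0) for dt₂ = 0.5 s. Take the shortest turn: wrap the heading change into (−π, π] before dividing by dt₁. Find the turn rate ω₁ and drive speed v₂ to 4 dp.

ω₁ = -1.1519, v₂ = 14.1421

heading to target = atan2(4.5−-0.5, 1.5−-3.5) = 0.7854
Δθ = wrap(0.7854 − -2.6180) = -2.8798; ω₁ = Δθ/dt₁ = -1.1519
distance = √((1.5−-3.5)² + (4.5−-0.5)²) = 7.0711; v₂ = distance/dt₂ = 14.1421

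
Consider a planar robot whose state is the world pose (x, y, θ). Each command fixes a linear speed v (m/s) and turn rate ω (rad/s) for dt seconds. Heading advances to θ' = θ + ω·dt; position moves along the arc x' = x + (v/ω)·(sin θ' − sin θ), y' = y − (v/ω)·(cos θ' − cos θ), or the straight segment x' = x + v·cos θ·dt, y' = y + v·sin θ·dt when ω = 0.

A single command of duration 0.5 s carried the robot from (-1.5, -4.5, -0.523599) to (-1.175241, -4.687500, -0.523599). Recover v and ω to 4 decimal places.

Δθ = -0.523599 − -0.523599 = 0.000000
ω = Δθ/dt = 0.000000/0.5 = 0.0000
ω = 0 → v = (Δx·cos θ + Δy·sin θ)/dt = 0.7500

v = 0.7500, ω = 0.0000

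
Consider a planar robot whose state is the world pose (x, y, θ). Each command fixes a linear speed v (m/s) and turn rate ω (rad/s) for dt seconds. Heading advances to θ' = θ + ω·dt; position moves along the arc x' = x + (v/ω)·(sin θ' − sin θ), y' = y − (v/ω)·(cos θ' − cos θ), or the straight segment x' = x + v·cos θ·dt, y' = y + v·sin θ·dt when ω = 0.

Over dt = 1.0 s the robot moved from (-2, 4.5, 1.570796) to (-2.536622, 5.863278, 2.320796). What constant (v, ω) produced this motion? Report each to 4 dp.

v = 1.5000, ω = 0.7500

Δθ = 2.320796 − 1.570796 = 0.750000
ω = Δθ/dt = 0.750000/1.0 = 0.7500
R = −Δy/(cos θ' − cos θ) = 2.0000
v = R·ω = 2.0000·0.7500 = 1.5000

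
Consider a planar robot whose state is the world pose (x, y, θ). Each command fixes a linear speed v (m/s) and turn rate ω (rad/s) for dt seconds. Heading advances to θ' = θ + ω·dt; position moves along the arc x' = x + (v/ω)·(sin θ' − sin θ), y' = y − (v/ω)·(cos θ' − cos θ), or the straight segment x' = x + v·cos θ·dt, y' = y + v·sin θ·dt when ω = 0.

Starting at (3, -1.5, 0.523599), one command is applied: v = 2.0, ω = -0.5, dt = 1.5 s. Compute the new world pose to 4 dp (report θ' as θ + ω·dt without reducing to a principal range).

θ' = 0.5236 + -0.5·1.5 = -0.2264
R = v/ω = 2.0/-0.5 = -4.0000
x' = 3 + -4.0000·(sin -0.2264 − sin 0.5236) = 5.8979
y' = -1.5 − -4.0000·(cos -0.2264 − cos 0.5236) = -1.0662

(5.8979, -1.0662, -0.2264)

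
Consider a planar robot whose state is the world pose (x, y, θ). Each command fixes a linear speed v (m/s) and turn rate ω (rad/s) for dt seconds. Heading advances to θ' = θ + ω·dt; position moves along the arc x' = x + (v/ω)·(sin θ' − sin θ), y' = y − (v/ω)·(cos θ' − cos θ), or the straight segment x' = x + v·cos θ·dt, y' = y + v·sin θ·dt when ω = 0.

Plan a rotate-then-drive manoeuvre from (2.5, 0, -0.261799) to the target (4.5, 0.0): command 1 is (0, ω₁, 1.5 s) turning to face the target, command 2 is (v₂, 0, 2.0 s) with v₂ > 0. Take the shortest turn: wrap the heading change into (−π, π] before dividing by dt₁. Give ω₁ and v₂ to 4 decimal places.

ω₁ = 0.1745, v₂ = 1.0000

heading to target = atan2(0−0, 4.5−2.5) = 0.0000
Δθ = wrap(0.0000 − -0.2618) = 0.2618; ω₁ = Δθ/dt₁ = 0.1745
distance = √((4.5−2.5)² + (0−0)²) = 2.0000; v₂ = distance/dt₂ = 1.0000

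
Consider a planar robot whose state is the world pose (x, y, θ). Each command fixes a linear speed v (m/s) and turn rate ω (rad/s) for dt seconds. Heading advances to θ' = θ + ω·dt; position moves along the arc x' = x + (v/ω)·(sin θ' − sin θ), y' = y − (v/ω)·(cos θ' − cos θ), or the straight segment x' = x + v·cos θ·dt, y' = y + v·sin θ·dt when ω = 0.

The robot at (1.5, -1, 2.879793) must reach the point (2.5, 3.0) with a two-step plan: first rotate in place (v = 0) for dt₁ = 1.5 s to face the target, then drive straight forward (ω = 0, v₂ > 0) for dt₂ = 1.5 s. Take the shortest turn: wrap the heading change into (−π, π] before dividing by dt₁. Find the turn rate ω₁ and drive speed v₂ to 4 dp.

heading to target = atan2(3−-1, 2.5−1.5) = 1.3258
Δθ = wrap(1.3258 − 2.8798) = -1.5540; ω₁ = Δθ/dt₁ = -1.0360
distance = √((2.5−1.5)² + (3−-1)²) = 4.1231; v₂ = distance/dt₂ = 2.7487

ω₁ = -1.0360, v₂ = 2.7487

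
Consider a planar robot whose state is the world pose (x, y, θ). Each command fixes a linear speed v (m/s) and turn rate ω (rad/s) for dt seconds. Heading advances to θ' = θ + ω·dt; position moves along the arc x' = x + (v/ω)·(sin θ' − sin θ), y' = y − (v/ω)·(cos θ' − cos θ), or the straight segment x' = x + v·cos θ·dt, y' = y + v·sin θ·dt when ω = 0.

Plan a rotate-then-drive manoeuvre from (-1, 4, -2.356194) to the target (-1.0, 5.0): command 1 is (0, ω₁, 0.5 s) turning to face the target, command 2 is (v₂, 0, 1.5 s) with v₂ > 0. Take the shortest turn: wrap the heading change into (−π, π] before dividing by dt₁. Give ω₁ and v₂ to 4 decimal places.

ω₁ = -4.7124, v₂ = 0.6667

heading to target = atan2(5−4, -1−-1) = 1.5708
Δθ = wrap(1.5708 − -2.3562) = -2.3562; ω₁ = Δθ/dt₁ = -4.7124
distance = √((-1−-1)² + (5−4)²) = 1.0000; v₂ = distance/dt₂ = 0.6667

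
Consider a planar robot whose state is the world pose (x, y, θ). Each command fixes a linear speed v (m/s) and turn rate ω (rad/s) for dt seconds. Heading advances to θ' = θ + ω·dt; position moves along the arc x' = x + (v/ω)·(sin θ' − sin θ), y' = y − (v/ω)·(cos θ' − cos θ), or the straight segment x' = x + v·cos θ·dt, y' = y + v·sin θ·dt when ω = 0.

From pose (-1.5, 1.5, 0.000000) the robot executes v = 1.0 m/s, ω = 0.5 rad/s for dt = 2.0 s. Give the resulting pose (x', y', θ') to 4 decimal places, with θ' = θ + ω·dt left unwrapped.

θ' = 0.0000 + 0.5·2.0 = 1.0000
R = v/ω = 1.0/0.5 = 2.0000
x' = -1.5 + 2.0000·(sin 1.0000 − sin 0.0000) = 0.1829
y' = 1.5 − 2.0000·(cos 1.0000 − cos 0.0000) = 2.4194

(0.1829, 2.4194, 1.0000)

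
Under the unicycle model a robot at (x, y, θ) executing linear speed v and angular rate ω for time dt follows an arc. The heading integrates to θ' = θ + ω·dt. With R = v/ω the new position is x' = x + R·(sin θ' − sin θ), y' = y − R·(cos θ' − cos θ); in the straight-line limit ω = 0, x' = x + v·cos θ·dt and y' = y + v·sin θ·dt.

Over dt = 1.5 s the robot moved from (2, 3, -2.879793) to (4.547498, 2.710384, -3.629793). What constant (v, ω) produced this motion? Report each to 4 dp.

Δθ = -3.629793 − -2.879793 = -0.750000
ω = Δθ/dt = -0.750000/1.5 = -0.5000
R = Δx/(sin θ' − sin θ) = 3.5000
v = R·ω = 3.5000·-0.5000 = -1.7500

v = -1.7500, ω = -0.5000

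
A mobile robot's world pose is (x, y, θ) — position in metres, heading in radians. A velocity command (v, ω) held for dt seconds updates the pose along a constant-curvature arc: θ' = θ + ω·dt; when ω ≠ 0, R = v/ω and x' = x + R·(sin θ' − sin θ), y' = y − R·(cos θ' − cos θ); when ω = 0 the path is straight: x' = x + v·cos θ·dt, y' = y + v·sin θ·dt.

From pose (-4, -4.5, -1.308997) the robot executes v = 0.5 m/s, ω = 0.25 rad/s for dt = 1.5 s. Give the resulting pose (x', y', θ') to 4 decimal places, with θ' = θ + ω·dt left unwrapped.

(-3.6762, -5.1716, -0.9340)

θ' = -1.3090 + 0.25·1.5 = -0.9340
R = v/ω = 0.5/0.25 = 2.0000
x' = -4 + 2.0000·(sin -0.9340 − sin -1.3090) = -3.6762
y' = -4.5 − 2.0000·(cos -0.9340 − cos -1.3090) = -5.1716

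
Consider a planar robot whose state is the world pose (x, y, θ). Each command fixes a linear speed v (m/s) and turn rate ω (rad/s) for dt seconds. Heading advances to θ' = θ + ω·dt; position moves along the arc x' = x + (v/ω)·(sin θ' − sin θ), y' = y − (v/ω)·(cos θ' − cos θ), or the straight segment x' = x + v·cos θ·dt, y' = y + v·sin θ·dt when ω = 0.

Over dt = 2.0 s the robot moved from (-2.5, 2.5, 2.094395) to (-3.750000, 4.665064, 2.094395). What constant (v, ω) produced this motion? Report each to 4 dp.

Δθ = 2.094395 − 2.094395 = 0.000000
ω = Δθ/dt = 0.000000/2.0 = 0.0000
ω = 0 → v = (Δx·cos θ + Δy·sin θ)/dt = 1.2500

v = 1.2500, ω = 0.0000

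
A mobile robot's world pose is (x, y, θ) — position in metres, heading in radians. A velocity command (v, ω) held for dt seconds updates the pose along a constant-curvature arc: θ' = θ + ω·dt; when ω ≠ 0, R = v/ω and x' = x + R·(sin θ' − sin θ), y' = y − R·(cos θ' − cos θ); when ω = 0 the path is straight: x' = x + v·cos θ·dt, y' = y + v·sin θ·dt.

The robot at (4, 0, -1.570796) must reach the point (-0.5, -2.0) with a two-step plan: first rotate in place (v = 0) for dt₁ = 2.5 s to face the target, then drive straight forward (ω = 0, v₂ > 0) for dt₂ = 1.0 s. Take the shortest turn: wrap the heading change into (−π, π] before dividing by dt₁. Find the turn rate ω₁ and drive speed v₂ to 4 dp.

heading to target = atan2(-2−0, -0.5−4) = -2.7234
Δθ = wrap(-2.7234 − -1.5708) = -1.1526; ω₁ = Δθ/dt₁ = -0.4610
distance = √((-0.5−4)² + (-2−0)²) = 4.9244; v₂ = distance/dt₂ = 4.9244

ω₁ = -0.4610, v₂ = 4.9244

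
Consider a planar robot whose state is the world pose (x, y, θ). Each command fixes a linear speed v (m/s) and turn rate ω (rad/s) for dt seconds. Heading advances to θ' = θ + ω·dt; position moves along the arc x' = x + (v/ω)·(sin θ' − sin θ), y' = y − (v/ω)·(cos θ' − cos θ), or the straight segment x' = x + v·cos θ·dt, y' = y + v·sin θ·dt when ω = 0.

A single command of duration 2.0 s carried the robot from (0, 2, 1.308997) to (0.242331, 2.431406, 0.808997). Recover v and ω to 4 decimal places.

Δθ = 0.808997 − 1.308997 = -0.500000
ω = Δθ/dt = -0.500000/2.0 = -0.2500
R = −Δy/(cos θ' − cos θ) = -1.0000
v = R·ω = -1.0000·-0.2500 = 0.2500

v = 0.2500, ω = -0.2500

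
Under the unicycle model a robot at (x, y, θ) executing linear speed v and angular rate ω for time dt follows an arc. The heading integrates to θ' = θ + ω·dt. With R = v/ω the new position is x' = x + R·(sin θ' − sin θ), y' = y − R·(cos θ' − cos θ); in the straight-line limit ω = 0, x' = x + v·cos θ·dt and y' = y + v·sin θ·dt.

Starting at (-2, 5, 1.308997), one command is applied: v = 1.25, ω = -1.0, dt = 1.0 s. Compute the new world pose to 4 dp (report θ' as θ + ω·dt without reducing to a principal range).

θ' = 1.3090 + -1.0·1.0 = 0.3090
R = v/ω = 1.25/-1.0 = -1.2500
x' = -2 + -1.2500·(sin 0.3090 − sin 1.3090) = -1.1727
y' = 5 − -1.2500·(cos 0.3090 − cos 1.3090) = 5.8673

(-1.1727, 5.8673, 0.3090)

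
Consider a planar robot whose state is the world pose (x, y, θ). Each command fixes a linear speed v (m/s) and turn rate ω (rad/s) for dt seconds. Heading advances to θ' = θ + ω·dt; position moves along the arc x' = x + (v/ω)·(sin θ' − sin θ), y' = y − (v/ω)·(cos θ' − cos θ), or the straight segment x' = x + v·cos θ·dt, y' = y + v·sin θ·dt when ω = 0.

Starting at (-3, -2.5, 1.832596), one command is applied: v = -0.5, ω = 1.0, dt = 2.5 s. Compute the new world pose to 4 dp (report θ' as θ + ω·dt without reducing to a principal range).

(-2.0527, -2.5560, 4.3326)

θ' = 1.8326 + 1.0·2.5 = 4.3326
R = v/ω = -0.5/1.0 = -0.5000
x' = -3 + -0.5000·(sin 4.3326 − sin 1.8326) = -2.0527
y' = -2.5 − -0.5000·(cos 4.3326 − cos 1.8326) = -2.5560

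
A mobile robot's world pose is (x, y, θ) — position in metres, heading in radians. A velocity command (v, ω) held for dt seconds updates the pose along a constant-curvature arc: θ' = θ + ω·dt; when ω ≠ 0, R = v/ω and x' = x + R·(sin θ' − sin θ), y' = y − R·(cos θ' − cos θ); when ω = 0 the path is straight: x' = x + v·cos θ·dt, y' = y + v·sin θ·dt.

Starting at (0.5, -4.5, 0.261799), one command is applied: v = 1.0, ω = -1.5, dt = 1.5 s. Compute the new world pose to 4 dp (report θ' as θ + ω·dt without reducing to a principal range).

(1.2820, -5.4142, -1.9882)

θ' = 0.2618 + -1.5·1.5 = -1.9882
R = v/ω = 1.0/-1.5 = -0.6667
x' = 0.5 + -0.6667·(sin -1.9882 − sin 0.2618) = 1.2820
y' = -4.5 − -0.6667·(cos -1.9882 − cos 0.2618) = -5.4142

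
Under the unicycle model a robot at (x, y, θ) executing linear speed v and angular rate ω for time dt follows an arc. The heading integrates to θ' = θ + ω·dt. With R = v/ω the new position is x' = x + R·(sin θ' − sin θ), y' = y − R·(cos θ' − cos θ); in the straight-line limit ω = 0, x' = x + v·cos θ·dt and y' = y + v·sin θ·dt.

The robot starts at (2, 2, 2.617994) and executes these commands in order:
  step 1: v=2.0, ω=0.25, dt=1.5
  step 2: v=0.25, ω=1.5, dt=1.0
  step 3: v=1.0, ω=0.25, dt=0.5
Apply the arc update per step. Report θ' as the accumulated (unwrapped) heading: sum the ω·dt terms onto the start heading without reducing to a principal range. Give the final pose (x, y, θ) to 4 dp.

step 1: θ'=2.9930 (R=8.0000) → pose (-0.8156, 2.9836, 2.9930)
step 2: θ'=4.4930 (R=0.1667) → pose (-1.0029, 2.8551, 4.4930)
step 3: θ'=4.6180 (R=4.0000) → pose (-1.0810, 2.3615, 4.6180)

(-1.0810, 2.3615, 4.6180)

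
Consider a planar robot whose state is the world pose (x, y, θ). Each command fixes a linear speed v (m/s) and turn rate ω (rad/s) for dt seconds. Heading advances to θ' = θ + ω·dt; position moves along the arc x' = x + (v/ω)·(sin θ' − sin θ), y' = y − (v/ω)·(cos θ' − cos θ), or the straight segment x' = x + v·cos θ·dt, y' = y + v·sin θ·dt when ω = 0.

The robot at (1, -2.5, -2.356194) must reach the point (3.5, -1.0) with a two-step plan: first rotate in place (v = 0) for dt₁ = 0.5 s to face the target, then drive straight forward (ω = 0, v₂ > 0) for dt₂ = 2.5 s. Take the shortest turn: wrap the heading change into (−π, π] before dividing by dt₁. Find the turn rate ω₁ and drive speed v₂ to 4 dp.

heading to target = atan2(-1−-2.5, 3.5−1) = 0.5404
Δθ = wrap(0.5404 − -2.3562) = 2.8966; ω₁ = Δθ/dt₁ = 5.7932
distance = √((3.5−1)² + (-1−-2.5)²) = 2.9155; v₂ = distance/dt₂ = 1.1662

ω₁ = 5.7932, v₂ = 1.1662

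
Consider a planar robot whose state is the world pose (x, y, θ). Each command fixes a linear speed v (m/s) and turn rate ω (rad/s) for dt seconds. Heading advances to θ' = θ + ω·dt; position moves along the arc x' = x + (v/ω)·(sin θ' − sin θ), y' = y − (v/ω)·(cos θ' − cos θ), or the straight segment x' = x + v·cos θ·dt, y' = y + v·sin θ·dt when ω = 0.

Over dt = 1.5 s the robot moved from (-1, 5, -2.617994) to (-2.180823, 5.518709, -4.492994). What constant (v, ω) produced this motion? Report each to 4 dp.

v = 1.0000, ω = -1.2500

Δθ = -4.492994 − -2.617994 = -1.875000
ω = Δθ/dt = -1.875000/1.5 = -1.2500
R = Δx/(sin θ' − sin θ) = -0.8000
v = R·ω = -0.8000·-1.2500 = 1.0000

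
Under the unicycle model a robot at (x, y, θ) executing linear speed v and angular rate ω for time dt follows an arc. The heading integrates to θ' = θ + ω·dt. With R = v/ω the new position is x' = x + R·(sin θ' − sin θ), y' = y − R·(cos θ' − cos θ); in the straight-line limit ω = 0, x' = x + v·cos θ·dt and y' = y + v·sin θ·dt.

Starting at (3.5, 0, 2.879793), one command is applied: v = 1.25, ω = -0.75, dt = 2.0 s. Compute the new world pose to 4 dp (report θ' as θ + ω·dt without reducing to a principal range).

θ' = 2.8798 + -0.75·2.0 = 1.3798
R = v/ω = 1.25/-0.75 = -1.6667
x' = 3.5 + -1.6667·(sin 1.3798 − sin 2.8798) = 2.2950
y' = 0 − -1.6667·(cos 1.3798 − cos 2.8798) = 1.9263

(2.2950, 1.9263, 1.3798)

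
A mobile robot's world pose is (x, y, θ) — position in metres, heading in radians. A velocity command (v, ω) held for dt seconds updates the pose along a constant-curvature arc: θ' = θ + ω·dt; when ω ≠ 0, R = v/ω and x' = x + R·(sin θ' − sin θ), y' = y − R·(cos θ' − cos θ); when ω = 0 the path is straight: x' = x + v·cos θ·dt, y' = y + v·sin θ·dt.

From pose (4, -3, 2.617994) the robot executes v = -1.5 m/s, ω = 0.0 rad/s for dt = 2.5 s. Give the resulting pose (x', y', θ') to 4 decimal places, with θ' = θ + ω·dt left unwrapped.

(7.2476, -4.8750, 2.6180)

θ' = 2.6180 + 0.0·2.5 = 2.6180
ω = 0 → straight: x' = 4 + -1.5·cos(2.6180)·2.5 = 7.2476
y' = -3 + -1.5·sin(2.6180)·2.5 = -4.8750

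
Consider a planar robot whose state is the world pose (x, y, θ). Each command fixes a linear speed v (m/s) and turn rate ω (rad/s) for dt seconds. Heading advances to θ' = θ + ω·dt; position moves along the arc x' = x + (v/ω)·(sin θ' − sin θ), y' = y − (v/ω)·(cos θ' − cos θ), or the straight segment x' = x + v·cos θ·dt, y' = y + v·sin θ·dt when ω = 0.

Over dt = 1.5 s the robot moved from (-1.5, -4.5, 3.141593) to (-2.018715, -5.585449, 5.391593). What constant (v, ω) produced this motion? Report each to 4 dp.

v = 1.0000, ω = 1.5000

Δθ = 5.391593 − 3.141593 = 2.250000
ω = Δθ/dt = 2.250000/1.5 = 1.5000
R = −Δy/(cos θ' − cos θ) = 0.6667
v = R·ω = 0.6667·1.5000 = 1.0000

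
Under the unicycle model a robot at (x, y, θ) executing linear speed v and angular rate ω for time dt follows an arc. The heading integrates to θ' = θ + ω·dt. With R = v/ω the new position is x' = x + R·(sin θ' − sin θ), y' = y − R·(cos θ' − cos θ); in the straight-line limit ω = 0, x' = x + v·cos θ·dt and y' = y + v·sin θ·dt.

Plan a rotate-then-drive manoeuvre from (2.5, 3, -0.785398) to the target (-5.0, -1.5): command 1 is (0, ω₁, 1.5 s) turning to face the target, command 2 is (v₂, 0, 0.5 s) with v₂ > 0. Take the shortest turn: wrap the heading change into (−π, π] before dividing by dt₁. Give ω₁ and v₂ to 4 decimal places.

heading to target = atan2(-1.5−3, -5−2.5) = -2.6012
Δθ = wrap(-2.6012 − -0.7854) = -1.8158; ω₁ = Δθ/dt₁ = -1.2105
distance = √((-5−2.5)² + (-1.5−3)²) = 8.7464; v₂ = distance/dt₂ = 17.4929

ω₁ = -1.2105, v₂ = 17.4929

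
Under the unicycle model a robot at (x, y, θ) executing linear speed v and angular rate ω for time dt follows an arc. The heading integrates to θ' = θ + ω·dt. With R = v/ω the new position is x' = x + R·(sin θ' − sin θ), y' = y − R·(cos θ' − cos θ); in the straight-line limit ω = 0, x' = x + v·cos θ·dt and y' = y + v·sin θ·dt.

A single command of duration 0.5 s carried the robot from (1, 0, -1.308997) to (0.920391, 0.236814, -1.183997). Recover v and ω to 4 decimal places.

v = -0.5000, ω = 0.2500

Δθ = -1.183997 − -1.308997 = 0.125000
ω = Δθ/dt = 0.125000/0.5 = 0.2500
R = −Δy/(cos θ' − cos θ) = -2.0000
v = R·ω = -2.0000·0.2500 = -0.5000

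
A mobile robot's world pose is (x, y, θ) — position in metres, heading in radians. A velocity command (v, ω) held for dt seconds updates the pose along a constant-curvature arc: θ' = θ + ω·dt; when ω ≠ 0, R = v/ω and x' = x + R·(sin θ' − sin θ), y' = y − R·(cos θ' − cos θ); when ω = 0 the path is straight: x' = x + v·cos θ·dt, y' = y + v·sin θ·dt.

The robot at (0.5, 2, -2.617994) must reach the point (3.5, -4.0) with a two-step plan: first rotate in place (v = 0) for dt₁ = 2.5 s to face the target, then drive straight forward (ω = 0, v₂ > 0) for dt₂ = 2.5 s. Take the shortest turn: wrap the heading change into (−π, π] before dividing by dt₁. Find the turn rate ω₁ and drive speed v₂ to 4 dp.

heading to target = atan2(-4−2, 3.5−0.5) = -1.1071
Δθ = wrap(-1.1071 − -2.6180) = 1.5108; ω₁ = Δθ/dt₁ = 0.6043
distance = √((3.5−0.5)² + (-4−2)²) = 6.7082; v₂ = distance/dt₂ = 2.6833

ω₁ = 0.6043, v₂ = 2.6833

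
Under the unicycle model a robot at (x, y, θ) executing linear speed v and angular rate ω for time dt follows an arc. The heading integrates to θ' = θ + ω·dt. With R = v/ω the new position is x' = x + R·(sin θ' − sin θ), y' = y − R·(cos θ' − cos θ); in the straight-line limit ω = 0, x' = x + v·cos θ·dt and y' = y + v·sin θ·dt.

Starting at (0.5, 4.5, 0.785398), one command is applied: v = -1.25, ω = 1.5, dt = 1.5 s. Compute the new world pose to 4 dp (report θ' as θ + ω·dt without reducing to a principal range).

θ' = 0.7854 + 1.5·1.5 = 3.0354
R = v/ω = -1.25/1.5 = -0.8333
x' = 0.5 + -0.8333·(sin 3.0354 − sin 0.7854) = 1.0009
y' = 4.5 − -0.8333·(cos 3.0354 − cos 0.7854) = 3.0821

(1.0009, 3.0821, 3.0354)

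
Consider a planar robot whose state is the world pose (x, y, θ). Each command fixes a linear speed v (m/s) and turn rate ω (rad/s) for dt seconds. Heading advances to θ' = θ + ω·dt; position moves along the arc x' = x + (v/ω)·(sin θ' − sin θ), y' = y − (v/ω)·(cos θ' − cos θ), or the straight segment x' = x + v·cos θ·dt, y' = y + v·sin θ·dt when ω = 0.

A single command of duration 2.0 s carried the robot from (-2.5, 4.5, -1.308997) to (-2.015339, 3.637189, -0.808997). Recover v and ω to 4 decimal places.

Δθ = -0.808997 − -1.308997 = 0.500000
ω = Δθ/dt = 0.500000/2.0 = 0.2500
R = −Δy/(cos θ' − cos θ) = 2.0000
v = R·ω = 2.0000·0.2500 = 0.5000

v = 0.5000, ω = 0.2500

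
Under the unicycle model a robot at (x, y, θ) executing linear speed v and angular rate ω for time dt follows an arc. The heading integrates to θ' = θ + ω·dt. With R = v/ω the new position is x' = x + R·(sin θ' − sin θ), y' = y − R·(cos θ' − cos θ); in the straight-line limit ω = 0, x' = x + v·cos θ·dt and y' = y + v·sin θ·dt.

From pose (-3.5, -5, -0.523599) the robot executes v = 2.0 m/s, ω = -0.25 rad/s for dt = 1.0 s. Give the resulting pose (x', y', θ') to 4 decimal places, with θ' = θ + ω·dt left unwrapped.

(-1.9103, -6.2050, -0.7736)

θ' = -0.5236 + -0.25·1.0 = -0.7736
R = v/ω = 2.0/-0.25 = -8.0000
x' = -3.5 + -8.0000·(sin -0.7736 − sin -0.5236) = -1.9103
y' = -5 − -8.0000·(cos -0.7736 − cos -0.5236) = -6.2050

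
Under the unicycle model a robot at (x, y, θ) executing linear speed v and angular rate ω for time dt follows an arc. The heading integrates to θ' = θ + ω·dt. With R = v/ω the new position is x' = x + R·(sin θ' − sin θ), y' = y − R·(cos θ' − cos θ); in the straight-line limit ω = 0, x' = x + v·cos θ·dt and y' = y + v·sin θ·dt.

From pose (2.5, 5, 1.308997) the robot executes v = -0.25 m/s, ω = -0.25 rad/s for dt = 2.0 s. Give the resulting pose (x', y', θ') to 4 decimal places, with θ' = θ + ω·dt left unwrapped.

θ' = 1.3090 + -0.25·2.0 = 0.8090
R = v/ω = -0.25/-0.25 = 1.0000
x' = 2.5 + 1.0000·(sin 0.8090 − sin 1.3090) = 2.2577
y' = 5 − 1.0000·(cos 0.8090 − cos 1.3090) = 4.5686

(2.2577, 4.5686, 0.8090)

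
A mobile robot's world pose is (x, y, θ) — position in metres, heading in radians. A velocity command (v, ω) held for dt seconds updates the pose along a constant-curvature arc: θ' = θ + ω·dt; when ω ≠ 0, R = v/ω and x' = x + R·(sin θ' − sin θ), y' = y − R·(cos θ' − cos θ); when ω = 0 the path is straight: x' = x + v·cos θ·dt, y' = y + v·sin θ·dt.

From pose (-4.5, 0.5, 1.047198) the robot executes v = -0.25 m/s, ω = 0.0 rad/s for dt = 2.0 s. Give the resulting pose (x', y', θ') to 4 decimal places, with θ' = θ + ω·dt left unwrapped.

(-4.7500, 0.0670, 1.0472)

θ' = 1.0472 + 0.0·2.0 = 1.0472
ω = 0 → straight: x' = -4.5 + -0.25·cos(1.0472)·2.0 = -4.7500
y' = 0.5 + -0.25·sin(1.0472)·2.0 = 0.0670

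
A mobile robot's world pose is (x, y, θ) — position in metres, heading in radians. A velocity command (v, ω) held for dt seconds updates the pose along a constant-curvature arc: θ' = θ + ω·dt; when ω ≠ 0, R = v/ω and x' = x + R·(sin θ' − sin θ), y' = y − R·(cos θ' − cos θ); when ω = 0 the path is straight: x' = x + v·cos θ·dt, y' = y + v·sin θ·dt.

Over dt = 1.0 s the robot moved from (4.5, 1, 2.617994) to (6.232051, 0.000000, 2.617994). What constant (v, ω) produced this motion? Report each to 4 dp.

Δθ = 2.617994 − 2.617994 = 0.000000
ω = Δθ/dt = 0.000000/1.0 = 0.0000
ω = 0 → v = (Δx·cos θ + Δy·sin θ)/dt = -2.0000

v = -2.0000, ω = 0.0000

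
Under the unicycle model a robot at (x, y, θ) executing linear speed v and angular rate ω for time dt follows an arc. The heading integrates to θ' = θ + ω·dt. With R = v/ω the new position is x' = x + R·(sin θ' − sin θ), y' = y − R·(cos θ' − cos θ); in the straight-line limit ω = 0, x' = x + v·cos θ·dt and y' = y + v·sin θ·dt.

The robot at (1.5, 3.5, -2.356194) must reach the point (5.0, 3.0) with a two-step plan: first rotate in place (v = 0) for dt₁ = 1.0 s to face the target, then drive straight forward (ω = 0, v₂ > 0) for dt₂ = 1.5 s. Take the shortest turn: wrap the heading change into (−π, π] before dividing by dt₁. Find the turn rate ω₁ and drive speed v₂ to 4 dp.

ω₁ = 2.2143, v₂ = 2.3570

heading to target = atan2(3−3.5, 5−1.5) = -0.1419
Δθ = wrap(-0.1419 − -2.3562) = 2.2143; ω₁ = Δθ/dt₁ = 2.2143
distance = √((5−1.5)² + (3−3.5)²) = 3.5355; v₂ = distance/dt₂ = 2.3570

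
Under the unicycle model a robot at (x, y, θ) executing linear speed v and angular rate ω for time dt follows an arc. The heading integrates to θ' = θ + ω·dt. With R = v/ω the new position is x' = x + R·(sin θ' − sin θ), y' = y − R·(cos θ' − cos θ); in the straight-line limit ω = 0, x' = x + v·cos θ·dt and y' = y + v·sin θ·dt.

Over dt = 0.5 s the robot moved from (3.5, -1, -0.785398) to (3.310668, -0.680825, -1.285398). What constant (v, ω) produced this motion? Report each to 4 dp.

Δθ = -1.285398 − -0.785398 = -0.500000
ω = Δθ/dt = -0.500000/0.5 = -1.0000
R = −Δy/(cos θ' − cos θ) = 0.7500
v = R·ω = 0.7500·-1.0000 = -0.7500

v = -0.7500, ω = -1.0000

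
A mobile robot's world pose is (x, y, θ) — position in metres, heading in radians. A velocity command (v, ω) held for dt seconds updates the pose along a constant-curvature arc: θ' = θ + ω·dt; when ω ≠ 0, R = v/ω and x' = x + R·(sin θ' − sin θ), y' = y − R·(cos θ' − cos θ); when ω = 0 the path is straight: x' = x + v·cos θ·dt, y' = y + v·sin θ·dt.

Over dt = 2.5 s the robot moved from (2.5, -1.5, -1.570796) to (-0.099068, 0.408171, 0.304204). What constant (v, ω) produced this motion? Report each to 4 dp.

v = -1.5000, ω = 0.7500

Δθ = 0.304204 − -1.570796 = 1.875000
ω = Δθ/dt = 1.875000/2.5 = 0.7500
R = Δx/(sin θ' − sin θ) = -2.0000
v = R·ω = -2.0000·0.7500 = -1.5000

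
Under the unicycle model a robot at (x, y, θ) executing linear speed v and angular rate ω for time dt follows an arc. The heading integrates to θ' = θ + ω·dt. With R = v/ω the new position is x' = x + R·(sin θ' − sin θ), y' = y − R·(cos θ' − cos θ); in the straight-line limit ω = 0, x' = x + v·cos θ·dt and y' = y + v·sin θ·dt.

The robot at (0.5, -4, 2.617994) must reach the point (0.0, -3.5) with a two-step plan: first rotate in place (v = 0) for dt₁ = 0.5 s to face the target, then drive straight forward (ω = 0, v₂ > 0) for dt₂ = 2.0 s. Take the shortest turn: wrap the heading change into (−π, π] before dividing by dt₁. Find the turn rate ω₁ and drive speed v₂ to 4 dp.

heading to target = atan2(-3.5−-4, 0−0.5) = 2.3562
Δθ = wrap(2.3562 − 2.6180) = -0.2618; ω₁ = Δθ/dt₁ = -0.5236
distance = √((0−0.5)² + (-3.5−-4)²) = 0.7071; v₂ = distance/dt₂ = 0.3536

ω₁ = -0.5236, v₂ = 0.3536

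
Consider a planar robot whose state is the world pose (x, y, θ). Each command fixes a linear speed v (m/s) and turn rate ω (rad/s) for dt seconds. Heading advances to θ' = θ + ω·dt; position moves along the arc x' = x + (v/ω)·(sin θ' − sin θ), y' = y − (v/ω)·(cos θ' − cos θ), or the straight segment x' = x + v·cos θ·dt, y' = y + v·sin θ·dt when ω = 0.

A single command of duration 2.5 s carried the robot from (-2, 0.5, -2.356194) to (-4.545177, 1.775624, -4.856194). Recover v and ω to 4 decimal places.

v = 1.5000, ω = -1.0000

Δθ = -4.856194 − -2.356194 = -2.500000
ω = Δθ/dt = -2.500000/2.5 = -1.0000
R = Δx/(sin θ' − sin θ) = -1.5000
v = R·ω = -1.5000·-1.0000 = 1.5000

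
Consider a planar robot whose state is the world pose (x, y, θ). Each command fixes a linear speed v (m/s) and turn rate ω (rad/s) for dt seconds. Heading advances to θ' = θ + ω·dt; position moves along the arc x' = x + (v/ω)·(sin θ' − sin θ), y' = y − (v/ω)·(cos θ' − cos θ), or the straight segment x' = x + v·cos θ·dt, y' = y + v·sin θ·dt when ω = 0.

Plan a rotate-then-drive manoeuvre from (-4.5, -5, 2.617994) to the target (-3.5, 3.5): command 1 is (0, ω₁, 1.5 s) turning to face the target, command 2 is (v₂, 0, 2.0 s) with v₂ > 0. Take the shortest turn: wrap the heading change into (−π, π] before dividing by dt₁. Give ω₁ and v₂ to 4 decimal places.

ω₁ = -0.7762, v₂ = 4.2793

heading to target = atan2(3.5−-5, -3.5−-4.5) = 1.4537
Δθ = wrap(1.4537 − 2.6180) = -1.1643; ω₁ = Δθ/dt₁ = -0.7762
distance = √((-3.5−-4.5)² + (3.5−-5)²) = 8.5586; v₂ = distance/dt₂ = 4.2793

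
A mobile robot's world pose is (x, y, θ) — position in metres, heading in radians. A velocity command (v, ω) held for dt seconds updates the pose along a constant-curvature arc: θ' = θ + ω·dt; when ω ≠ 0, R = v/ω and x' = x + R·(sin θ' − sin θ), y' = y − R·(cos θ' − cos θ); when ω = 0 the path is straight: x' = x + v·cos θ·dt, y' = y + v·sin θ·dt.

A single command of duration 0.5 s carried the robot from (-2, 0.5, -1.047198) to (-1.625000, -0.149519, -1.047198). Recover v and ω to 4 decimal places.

v = 1.5000, ω = 0.0000

Δθ = -1.047198 − -1.047198 = 0.000000
ω = Δθ/dt = 0.000000/0.5 = 0.0000
ω = 0 → v = (Δx·cos θ + Δy·sin θ)/dt = 1.5000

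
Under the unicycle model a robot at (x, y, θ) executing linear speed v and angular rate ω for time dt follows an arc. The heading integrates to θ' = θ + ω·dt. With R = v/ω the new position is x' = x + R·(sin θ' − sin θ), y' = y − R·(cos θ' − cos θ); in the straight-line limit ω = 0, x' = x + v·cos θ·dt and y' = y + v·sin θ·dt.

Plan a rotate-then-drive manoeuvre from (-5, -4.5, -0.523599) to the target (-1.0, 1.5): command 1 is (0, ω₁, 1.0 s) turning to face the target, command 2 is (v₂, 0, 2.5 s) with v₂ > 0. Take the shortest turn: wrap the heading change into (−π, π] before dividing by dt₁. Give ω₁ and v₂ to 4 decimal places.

ω₁ = 1.5064, v₂ = 2.8844

heading to target = atan2(1.5−-4.5, -1−-5) = 0.9828
Δθ = wrap(0.9828 − -0.5236) = 1.5064; ω₁ = Δθ/dt₁ = 1.5064
distance = √((-1−-5)² + (1.5−-4.5)²) = 7.2111; v₂ = distance/dt₂ = 2.8844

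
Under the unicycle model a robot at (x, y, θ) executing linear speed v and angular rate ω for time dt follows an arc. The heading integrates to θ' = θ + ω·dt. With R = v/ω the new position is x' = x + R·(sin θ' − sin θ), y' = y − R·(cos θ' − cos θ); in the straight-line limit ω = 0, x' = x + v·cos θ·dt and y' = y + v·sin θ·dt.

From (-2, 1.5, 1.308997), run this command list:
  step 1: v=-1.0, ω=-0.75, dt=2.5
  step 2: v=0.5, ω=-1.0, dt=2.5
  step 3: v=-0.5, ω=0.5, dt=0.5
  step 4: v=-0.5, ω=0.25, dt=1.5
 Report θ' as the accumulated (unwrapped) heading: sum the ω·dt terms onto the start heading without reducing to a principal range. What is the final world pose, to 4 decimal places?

step 1: θ'=-0.5660 (R=1.3333) → pose (-4.0029, 0.7197, -0.5660)
step 2: θ'=-3.0660 (R=-0.5000) → pose (-4.2333, -0.2009, -3.0660)
step 3: θ'=-2.8160 (R=-1.0000) → pose (-3.9889, -0.1512, -2.8160)
step 4: θ'=-2.4410 (R=-2.0000) → pose (-3.3393, 0.2148, -2.4410)

(-3.3393, 0.2148, -2.4410)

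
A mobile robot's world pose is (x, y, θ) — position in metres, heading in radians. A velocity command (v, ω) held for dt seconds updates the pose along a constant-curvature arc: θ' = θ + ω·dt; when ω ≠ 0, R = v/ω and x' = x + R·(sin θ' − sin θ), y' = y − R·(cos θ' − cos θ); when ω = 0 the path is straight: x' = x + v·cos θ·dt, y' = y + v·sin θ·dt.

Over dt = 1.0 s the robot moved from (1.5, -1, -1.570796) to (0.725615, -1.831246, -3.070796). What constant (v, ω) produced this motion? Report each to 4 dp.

Δθ = -3.070796 − -1.570796 = -1.500000
ω = Δθ/dt = -1.500000/1.0 = -1.5000
R = −Δy/(cos θ' − cos θ) = -0.8333
v = R·ω = -0.8333·-1.5000 = 1.2500

v = 1.2500, ω = -1.5000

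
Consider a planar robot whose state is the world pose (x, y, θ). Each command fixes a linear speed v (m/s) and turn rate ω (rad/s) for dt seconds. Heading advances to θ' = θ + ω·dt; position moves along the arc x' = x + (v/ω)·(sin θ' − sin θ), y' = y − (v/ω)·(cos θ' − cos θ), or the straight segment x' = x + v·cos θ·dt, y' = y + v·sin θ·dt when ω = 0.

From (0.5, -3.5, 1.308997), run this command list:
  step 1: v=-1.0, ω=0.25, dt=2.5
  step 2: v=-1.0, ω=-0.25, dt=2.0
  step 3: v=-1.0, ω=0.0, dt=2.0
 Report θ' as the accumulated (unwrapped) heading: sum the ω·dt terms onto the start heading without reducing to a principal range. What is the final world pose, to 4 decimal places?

step 1: θ'=1.9340 (R=-4.0000) → pose (0.6246, -5.9563, 1.9340)
step 2: θ'=1.4340 (R=4.0000) → pose (0.8482, -7.9229, 1.4340)
step 3: θ'=1.4340 (straight) → pose (0.5755, -9.9042, 1.4340)

(0.5755, -9.9042, 1.4340)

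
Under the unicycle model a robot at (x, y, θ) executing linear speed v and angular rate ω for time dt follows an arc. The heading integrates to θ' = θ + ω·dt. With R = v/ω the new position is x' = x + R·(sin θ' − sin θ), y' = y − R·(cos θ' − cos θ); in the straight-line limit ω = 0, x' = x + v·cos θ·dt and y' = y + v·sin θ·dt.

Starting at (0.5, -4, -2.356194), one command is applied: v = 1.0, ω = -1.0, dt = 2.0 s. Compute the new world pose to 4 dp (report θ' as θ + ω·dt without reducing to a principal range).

θ' = -2.3562 + -1.0·2.0 = -4.3562
R = v/ω = 1.0/-1.0 = -1.0000
x' = 0.5 + -1.0000·(sin -4.3562 − sin -2.3562) = -1.1443
y' = -4 − -1.0000·(cos -4.3562 − cos -2.3562) = -3.6416

(-1.1443, -3.6416, -4.3562)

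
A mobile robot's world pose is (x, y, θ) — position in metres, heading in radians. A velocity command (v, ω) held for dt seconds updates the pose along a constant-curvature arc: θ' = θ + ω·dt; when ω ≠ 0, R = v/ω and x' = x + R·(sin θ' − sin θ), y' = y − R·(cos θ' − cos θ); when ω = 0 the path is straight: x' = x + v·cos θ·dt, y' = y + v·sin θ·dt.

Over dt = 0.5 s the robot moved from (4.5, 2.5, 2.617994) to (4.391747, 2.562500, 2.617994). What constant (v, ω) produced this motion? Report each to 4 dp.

Δθ = 2.617994 − 2.617994 = 0.000000
ω = Δθ/dt = 0.000000/0.5 = 0.0000
ω = 0 → v = (Δx·cos θ + Δy·sin θ)/dt = 0.2500

v = 0.2500, ω = 0.0000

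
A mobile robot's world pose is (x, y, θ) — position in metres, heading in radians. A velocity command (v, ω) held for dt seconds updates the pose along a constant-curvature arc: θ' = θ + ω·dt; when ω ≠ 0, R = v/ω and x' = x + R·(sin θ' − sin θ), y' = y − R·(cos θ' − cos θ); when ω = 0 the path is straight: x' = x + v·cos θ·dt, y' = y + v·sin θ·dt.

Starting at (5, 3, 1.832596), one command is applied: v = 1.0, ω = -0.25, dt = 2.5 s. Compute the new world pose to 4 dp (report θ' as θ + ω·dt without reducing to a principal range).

(5.1246, 5.4563, 1.2076)

θ' = 1.8326 + -0.25·2.5 = 1.2076
R = v/ω = 1.0/-0.25 = -4.0000
x' = 5 + -4.0000·(sin 1.2076 − sin 1.8326) = 5.1246
y' = 3 − -4.0000·(cos 1.2076 − cos 1.8326) = 5.4563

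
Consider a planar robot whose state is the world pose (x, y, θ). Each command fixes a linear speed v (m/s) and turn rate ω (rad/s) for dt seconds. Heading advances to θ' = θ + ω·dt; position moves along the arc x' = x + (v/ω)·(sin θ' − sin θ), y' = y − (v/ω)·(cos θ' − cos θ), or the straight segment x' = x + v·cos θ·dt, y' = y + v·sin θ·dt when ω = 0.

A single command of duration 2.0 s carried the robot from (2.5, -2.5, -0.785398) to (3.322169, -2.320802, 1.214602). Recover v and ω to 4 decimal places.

v = 0.5000, ω = 1.0000

Δθ = 1.214602 − -0.785398 = 2.000000
ω = Δθ/dt = 2.000000/2.0 = 1.0000
R = Δx/(sin θ' − sin θ) = 0.5000
v = R·ω = 0.5000·1.0000 = 0.5000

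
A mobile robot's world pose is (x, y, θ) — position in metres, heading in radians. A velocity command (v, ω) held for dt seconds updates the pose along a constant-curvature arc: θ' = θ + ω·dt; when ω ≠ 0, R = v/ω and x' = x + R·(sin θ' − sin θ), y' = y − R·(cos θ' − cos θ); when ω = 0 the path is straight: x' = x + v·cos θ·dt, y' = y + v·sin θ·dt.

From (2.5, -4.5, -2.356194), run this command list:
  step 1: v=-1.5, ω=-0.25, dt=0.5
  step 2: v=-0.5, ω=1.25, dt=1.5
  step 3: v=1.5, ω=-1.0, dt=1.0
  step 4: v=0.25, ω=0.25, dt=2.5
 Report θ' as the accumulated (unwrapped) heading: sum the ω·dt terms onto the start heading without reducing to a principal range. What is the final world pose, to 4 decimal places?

step 1: θ'=-2.4812 (R=6.0000) → pose (3.0621, -4.0042, -2.4812)
step 2: θ'=-0.6062 (R=-0.4000) → pose (3.0446, -3.3595, -0.6062)
step 3: θ'=-1.6062 (R=-1.5000) → pose (3.6890, -4.6453, -1.6062)
step 4: θ'=-0.9812 (R=1.0000) → pose (3.8572, -5.2368, -0.9812)

(3.8572, -5.2368, -0.9812)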